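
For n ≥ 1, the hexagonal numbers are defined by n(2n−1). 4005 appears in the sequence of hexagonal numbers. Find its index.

45

Set n(2n−1) = 4005, giving 2n² − n − 4005 = 0.
The discriminant is 1 + 8·4005 = 32041, and √32041 = 179.
So n = (1 + 179) / 4 = 180/4 = 45.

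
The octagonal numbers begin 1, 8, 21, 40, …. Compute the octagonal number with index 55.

8965

The 55th octagonal number is n(3n−2) with n = 55.
55·(3·55 − 2) = 55·163 = 8965.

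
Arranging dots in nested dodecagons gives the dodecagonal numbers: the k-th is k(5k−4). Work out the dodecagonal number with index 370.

683020

370·(5·370 − 4) = 370·1846 = 683020.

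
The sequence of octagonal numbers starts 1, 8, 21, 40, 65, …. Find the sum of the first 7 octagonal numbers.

364

Σ i(3i−2) = 3Σi² − 2Σi over i = 1..7.
Σi = 28 and Σi² = 140.
3·140 − 2·28 = 364.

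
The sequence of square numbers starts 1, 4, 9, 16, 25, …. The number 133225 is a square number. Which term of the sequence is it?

We need n² = 133225, so n = √133225 = 365.

365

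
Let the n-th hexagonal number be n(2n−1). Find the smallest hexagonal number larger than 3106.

Solve n(2n−1) > 3106 for integer n.
The largest n with value ≤ 3106 is 39 (since 3003 ≤ 3106 < 3160), so the first above is n = 40, value 3160.

3160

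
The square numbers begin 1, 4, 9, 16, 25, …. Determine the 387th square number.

149769

The 387th square number is n² with n = 387.
387² = 149769.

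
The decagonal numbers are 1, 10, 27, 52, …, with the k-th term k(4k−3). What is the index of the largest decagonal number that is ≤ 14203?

59

Solve n(4n−3) ≤ 14203 for integer n.
n = 59 gives 13747 ≤ 14203, while n = 60 gives 14220 > 14203; so the answer is index 59.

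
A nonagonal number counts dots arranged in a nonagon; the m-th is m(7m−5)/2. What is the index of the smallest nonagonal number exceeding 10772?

56

Solve n(7n−5)/2 > 10772 for integer n.
The largest n with value ≤ 10772 is 55 (since 10450 ≤ 10772 < 10836), so the first above is n = 56, value 10836.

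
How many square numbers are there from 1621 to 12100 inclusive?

The n-th square number is n².
Smallest index with value ≥ 1621: n = 41 (giving 1681).
Largest index with value ≤ 12100: n = 110 (giving 12100).
Indices 41 through 110: 70 terms.

70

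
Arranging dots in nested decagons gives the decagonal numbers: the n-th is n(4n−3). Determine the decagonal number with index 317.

401005

The 317th decagonal number is n(4n−3) with n = 317.
317·(4·317 − 3) = 317·1265 = 401005.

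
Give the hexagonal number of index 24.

The 24th hexagonal number is n(2n−1) with n = 24.
24·(2·24 − 1) = 24·47 = 1128.

1128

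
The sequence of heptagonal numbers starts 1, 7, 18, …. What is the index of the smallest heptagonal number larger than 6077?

Solve n(5n−3)/2 > 6077 for integer n.
The largest n with value ≤ 6077 is 49 (since 5929 ≤ 6077 < 6175), so the first above is n = 50, value 6175.

50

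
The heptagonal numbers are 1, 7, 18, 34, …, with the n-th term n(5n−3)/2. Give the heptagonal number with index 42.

4347

The 42nd heptagonal number is n(5n−3)/2 with n = 42.
42·(5·42 − 3)/2 = 42·207/2 = 4347.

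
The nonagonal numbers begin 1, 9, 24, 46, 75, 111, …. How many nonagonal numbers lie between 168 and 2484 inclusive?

The n-th nonagonal number is n(7n−5)/2.
Smallest index with value ≥ 168: n = 8 (giving 204).
Largest index with value ≤ 2484: n = 27 (giving 2484).
Indices 8 through 27: 20 terms.

20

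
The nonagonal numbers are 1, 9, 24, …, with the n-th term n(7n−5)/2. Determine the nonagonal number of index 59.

59·(7·59 − 5)/2 = 59·408/2 = 59·204 = 12036.

12036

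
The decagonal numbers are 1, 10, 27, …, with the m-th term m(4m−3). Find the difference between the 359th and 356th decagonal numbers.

8571

359·(4·359 − 3) = 514447 and 356·(4·356 − 3) = 505876.
Difference: 514447 − 505876 = 8571.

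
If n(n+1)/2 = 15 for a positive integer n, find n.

5

Set n(n+1)/2 = 15, giving n² + n − 30 = 0.
So n = (-1 + 11) / 2 = 10/2 = 5.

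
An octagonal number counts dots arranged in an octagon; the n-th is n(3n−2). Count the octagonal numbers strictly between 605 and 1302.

7

The n-th octagonal number is n(3n−2).
Smallest index with value > 605: n = 15 (giving 645).
Largest index with value < 1302: n = 21 (giving 1281).
Indices 15 through 21: 7 terms.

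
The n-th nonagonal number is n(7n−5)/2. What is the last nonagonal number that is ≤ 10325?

10071

Solve n(7n−5)/2 ≤ 10325 for integer n.
n = 54 gives 10071 ≤ 10325, while n = 55 gives 10450 > 10325; so the answer is 10071.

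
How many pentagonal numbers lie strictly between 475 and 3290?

29

The n-th pentagonal number is n(3n−1)/2.
Smallest index with value > 475: n = 18 (giving 477).
Largest index with value < 3290: n = 46 (giving 3151).
Indices 18 through 46: 29 terms.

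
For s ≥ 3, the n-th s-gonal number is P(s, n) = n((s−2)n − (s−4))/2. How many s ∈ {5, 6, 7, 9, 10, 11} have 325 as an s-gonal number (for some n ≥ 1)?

s = 5: P(5, 14) = 287 and P(5, 15) = 330; 325 is not s-gonal.
s = 6: P(6, 13) = 325. ✓
s = 7: P(7, 11) = 286 and P(7, 12) = 342; 325 is not s-gonal.
s = 9: P(9, 10) = 325. ✓
s = 10: P(10, 9) = 297 and P(10, 10) = 370; 325 is not s-gonal.
s = 11: P(11, 8) = 260 and P(11, 9) = 333; 325 is not s-gonal.
Hits: s ∈ {6, 9} → 2.

2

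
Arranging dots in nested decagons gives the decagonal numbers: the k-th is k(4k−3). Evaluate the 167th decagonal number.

111055

167·(4·167 − 3) = 167·665 = 111055.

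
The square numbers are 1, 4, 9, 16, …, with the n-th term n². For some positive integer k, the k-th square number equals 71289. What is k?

We need n² = 71289, so n = √71289 = 267.

267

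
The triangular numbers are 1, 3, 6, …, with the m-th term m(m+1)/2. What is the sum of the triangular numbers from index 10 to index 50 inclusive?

21935

Σ i(i+1)/2 = (Σi² + Σi) / 2 over i = 10..50.
Σi = 1275 − 45 = 1230 and Σi² = 42925 − 285 = 42640.
(1·42640 + 1·1230) / 2 = 43870/2 = 21935.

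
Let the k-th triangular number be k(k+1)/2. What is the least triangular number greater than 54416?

Solve n(n+1)/2 > 54416 for integer n.
The largest n with value ≤ 54416 is 329 (since 54285 ≤ 54416 < 54615), so the first above is n = 330, value 54615.

54615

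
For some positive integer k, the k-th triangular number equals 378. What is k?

27

Set n(n+1)/2 = 378, giving n² + n − 756 = 0.
So n = (-1 + 55) / 2 = 54/2 = 27.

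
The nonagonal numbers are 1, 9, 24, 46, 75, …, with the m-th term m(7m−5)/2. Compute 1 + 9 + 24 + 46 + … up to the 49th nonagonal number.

Σ i(7i−5)/2 = (7Σi² − 5Σi) / 2 over i = 1..49.
Σi = 1225 and Σi² = 40425.
(7·40425 − 5·1225) / 2 = 276850/2 = 138425.

138425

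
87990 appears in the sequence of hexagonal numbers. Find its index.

210

Set n(2n−1) = 87990, giving 2n² − n − 87990 = 0.
The discriminant is 1 + 8·87990 = 703921, and √703921 = 839.
So n = (1 + 839) / 4 = 840/4 = 210.
Check: 210·(2·210 − 1) = 87990. ✓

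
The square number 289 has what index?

17

We need n² = 289, so n = √289 = 17.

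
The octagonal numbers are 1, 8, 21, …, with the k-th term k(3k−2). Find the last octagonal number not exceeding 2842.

Solve n(3n−2) ≤ 2842 for integer n.
n = 31 gives 2821 ≤ 2842, while n = 32 gives 3008 > 2842; so the answer is 2821.

2821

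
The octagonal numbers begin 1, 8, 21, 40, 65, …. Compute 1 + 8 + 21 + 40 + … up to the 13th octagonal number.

2275

Σ i(3i−2) = 3Σi² − 2Σi over i = 1..13.
Σi = 91 and Σi² = 819.
3·819 − 2·91 = 2275.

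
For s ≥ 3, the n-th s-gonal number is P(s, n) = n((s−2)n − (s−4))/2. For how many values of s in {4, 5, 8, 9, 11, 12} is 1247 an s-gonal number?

s = 4: P(4, 35) = 1225 and P(4, 36) = 1296; 1247 is not s-gonal.
s = 5: P(5, 29) = 1247. ✓
s = 8: P(8, 20) = 1160 and P(8, 21) = 1281; 1247 is not s-gonal.
s = 9: P(9, 19) = 1216 and P(9, 20) = 1350; 1247 is not s-gonal.
s = 11: P(11, 17) = 1241 and P(11, 18) = 1395; 1247 is not s-gonal.
s = 12: P(12, 16) = 1216 and P(12, 17) = 1377; 1247 is not s-gonal.
Hits: s ∈ {5} → 1.

1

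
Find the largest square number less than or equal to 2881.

2809

Solve n² ≤ 2881 for integer n.
n = 53 gives 2809 ≤ 2881, while n = 54 gives 2916 > 2881; so the answer is 2809.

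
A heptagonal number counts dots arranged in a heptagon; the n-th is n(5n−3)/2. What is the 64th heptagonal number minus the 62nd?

627

64·(5·64 − 3)/2 = 10144 and 62·(5·62 − 3)/2 = 9517.
Difference: 10144 − 9517 = 627.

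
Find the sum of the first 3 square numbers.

Σ_{i=1}^{3} i² = 3·4·7/6 = 14.

14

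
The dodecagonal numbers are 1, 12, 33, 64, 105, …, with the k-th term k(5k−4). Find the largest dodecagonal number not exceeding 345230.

344793

Solve n(5n−4) ≤ 345230 for integer n.
n = 263 gives 344793 ≤ 345230, while n = 264 gives 347424 > 345230; so the answer is 344793.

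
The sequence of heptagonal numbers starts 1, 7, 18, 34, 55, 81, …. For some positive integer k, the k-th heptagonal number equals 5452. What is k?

47

Set n(5n−3)/2 = 5452, giving 5n² − 3n − 10904 = 0.
The discriminant is 9 + 40·5452 = 218089, and √218089 = 467.
So n = (3 + 467) / 10 = 470/10 = 47.
Check: 47·(5·47 − 3)/2 = 5452. ✓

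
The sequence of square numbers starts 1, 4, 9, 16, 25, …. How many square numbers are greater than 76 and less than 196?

5

The n-th square number is n².
Smallest index with value > 76: n = 9 (giving 81).
Largest index with value < 196: n = 13 (giving 169).
Indices 9 through 13: 5 terms.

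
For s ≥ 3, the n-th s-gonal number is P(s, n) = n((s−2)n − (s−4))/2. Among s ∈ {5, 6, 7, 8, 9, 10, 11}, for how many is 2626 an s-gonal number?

1

s = 5: P(5, 42) = 2625 and P(5, 43) = 2752; 2626 is not s-gonal.
s = 6: P(6, 36) = 2556 and P(6, 37) = 2701; 2626 is not s-gonal.
s = 7: P(7, 32) = 2512 and P(7, 33) = 2673; 2626 is not s-gonal.
s = 8: P(8, 29) = 2465 and P(8, 30) = 2640; 2626 is not s-gonal.
s = 9: P(9, 27) = 2484 and P(9, 28) = 2674; 2626 is not s-gonal.
s = 10: P(10, 26) = 2626. ✓
s = 11: P(11, 24) = 2508 and P(11, 25) = 2725; 2626 is not s-gonal.
Hits: s ∈ {10} → 1.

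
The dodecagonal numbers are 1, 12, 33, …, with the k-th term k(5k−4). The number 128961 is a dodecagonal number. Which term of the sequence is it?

161

Set n(5n−4) = 128961, giving 5n² − 4n − 128961 = 0.
The discriminant is 16 + 20·128961 = 2579236, and √2579236 = 1606.
So n = (4 + 1606) / 10 = 1610/10 = 161.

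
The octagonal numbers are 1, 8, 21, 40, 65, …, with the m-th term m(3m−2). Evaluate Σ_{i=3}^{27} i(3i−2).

20025

Σ i(3i−2) = 3Σi² − 2Σi over i = 3..27.
Σi = 378 − 3 = 375 and Σi² = 6930 − 5 = 6925.
3·6925 − 2·375 = 20025.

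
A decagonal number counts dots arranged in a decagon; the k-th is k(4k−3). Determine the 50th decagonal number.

9850

50·(4·50 − 3) = 50·197 = 9850.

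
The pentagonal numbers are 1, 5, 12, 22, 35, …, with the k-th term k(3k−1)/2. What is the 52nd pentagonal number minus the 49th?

453

52·(3·52 − 1)/2 = 4030 and 49·(3·49 − 1)/2 = 3577.
Difference: 4030 − 3577 = 453.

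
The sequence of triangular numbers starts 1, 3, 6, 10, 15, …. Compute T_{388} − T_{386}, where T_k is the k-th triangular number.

388·389/2 = 75466 and 386·387/2 = 74691.
Difference: 75466 − 74691 = 775.

775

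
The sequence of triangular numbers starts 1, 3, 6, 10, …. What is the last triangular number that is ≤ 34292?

Solve n(n+1)/2 ≤ 34292 for integer n.
n = 261 gives 34191 ≤ 34292, while n = 262 gives 34453 > 34292; so the answer is 34191.

34191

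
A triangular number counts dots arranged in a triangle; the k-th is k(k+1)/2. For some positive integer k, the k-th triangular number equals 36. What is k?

8

Set n(n+1)/2 = 36, giving n² + n − 72 = 0.
The discriminant is 1 + 8·36 = 289, and √289 = 17.
So n = (-1 + 17) / 2 = 16/2 = 8.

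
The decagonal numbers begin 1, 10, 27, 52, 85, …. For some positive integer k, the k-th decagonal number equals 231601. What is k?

241

Set n(4n−3) = 231601, giving 4n² − 3n − 231601 = 0.
The discriminant is 9 + 16·231601 = 3705625, and √3705625 = 1925.
So n = (3 + 1925) / 8 = 1928/8 = 241.
Check: 241·(4·241 − 3) = 231601. ✓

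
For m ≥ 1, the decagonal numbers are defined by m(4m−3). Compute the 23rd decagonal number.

2047

23·(4·23 − 3) = 23·89 = 2047.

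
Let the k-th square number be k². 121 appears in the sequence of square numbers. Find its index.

We need n² = 121, so n = √121 = 11.

11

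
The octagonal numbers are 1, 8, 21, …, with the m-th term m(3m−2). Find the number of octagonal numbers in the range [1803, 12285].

The n-th octagonal number is n(3n−2).
Smallest index with value ≥ 1803: n = 25 (giving 1825).
Largest index with value ≤ 12285: n = 64 (giving 12160).
Indices 25 through 64: 40 terms.

40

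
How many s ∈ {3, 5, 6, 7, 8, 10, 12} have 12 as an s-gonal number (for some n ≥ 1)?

2

s = 3: P(3, 4) = 10 and P(3, 5) = 15; 12 is not s-gonal.
s = 5: P(5, 3) = 12. ✓
s = 6: P(6, 2) = 6 and P(6, 3) = 15; 12 is not s-gonal.
s = 7: P(7, 2) = 7 and P(7, 3) = 18; 12 is not s-gonal.
s = 8: P(8, 2) = 8 and P(8, 3) = 21; 12 is not s-gonal.
s = 10: P(10, 2) = 10 and P(10, 3) = 27; 12 is not s-gonal.
s = 12: P(12, 2) = 12. ✓
Hits: s ∈ {5, 12} → 2.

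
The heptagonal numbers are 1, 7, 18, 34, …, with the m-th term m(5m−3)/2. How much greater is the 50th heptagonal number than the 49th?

Consecutive heptagonal numbers differ by 5n − 4: here 5·50 − 4 = 246.

246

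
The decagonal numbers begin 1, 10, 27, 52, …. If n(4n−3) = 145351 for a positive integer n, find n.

191

Set n(4n−3) = 145351, giving 4n² − 3n − 145351 = 0.
The discriminant is 9 + 16·145351 = 2325625, and √2325625 = 1525.
So n = (3 + 1525) / 8 = 1528/8 = 191.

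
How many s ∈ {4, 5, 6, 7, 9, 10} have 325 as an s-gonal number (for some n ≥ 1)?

s = 4: P(4, 18) = 324 and P(4, 19) = 361; 325 is not s-gonal.
s = 5: P(5, 14) = 287 and P(5, 15) = 330; 325 is not s-gonal.
s = 6: P(6, 13) = 325. ✓
s = 7: P(7, 11) = 286 and P(7, 12) = 342; 325 is not s-gonal.
s = 9: P(9, 10) = 325. ✓
s = 10: P(10, 9) = 297 and P(10, 10) = 370; 325 is not s-gonal.
Hits: s ∈ {6, 9} → 2.

2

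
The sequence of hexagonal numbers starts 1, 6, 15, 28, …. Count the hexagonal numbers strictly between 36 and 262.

7

The n-th hexagonal number is n(2n−1).
Smallest index with value > 36: n = 5 (giving 45).
Largest index with value < 262: n = 11 (giving 231).
Indices 5 through 11: 7 terms.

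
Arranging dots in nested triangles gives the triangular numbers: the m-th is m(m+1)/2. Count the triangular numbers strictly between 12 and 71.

The n-th triangular number is n(n+1)/2.
Smallest index with value > 12: n = 5 (giving 15).
Largest index with value < 71: n = 11 (giving 66).
Indices 5 through 11: 7 terms.

7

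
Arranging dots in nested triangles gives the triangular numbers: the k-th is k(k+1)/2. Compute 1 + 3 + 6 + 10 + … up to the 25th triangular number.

Σ i(i+1)/2 = (Σi² + Σi) / 2 over i = 1..25.
Σi = 325 and Σi² = 5525.
(1·5525 + 1·325) / 2 = 5850/2 = 2925.

2925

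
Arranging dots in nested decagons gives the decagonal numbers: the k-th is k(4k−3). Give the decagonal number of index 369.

543537

The 369th decagonal number is n(4n−3) with n = 369.
369·(4·369 − 3) = 369·1473 = 543537.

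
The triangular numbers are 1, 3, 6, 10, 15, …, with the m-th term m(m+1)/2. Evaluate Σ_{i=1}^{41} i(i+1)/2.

Σ i(i+1)/2 = (Σi² + Σi) / 2 over i = 1..41.
Σi = 861 and Σi² = 23821.
(1·23821 + 1·861) / 2 = 24682/2 = 12341.

12341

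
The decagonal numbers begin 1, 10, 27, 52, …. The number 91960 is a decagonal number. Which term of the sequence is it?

Set n(4n−3) = 91960, giving 4n² − 3n − 91960 = 0.
So n = (3 + 1213) / 8 = 1216/8 = 152.

152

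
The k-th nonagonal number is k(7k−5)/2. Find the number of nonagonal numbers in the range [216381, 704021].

The n-th nonagonal number is n(7n−5)/2.
Smallest index with value ≥ 216381: n = 249 (giving 216381).
Largest index with value ≤ 704021: n = 448 (giving 701344).
Indices 249 through 448: 200 terms.

200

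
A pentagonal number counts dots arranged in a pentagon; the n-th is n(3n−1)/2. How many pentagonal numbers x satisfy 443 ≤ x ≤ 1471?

The n-th pentagonal number is n(3n−1)/2.
Smallest index with value ≥ 443: n = 18 (giving 477).
Largest index with value ≤ 1471: n = 31 (giving 1426).
Indices 18 through 31: 14 terms.

14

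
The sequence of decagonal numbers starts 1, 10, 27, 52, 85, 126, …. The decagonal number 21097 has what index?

Set n(4n−3) = 21097, giving 4n² − 3n − 21097 = 0.
The discriminant is 9 + 16·21097 = 337561, and √337561 = 581.
So n = (3 + 581) / 8 = 584/8 = 73.

73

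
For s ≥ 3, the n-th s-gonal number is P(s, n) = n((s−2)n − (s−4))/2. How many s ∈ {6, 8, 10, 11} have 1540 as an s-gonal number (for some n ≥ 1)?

s = 6: P(6, 28) = 1540. ✓
s = 8: P(8, 22) = 1408 and P(8, 23) = 1541; 1540 is not s-gonal.
s = 10: P(10, 20) = 1540. ✓
s = 11: P(11, 18) = 1395 and P(11, 19) = 1558; 1540 is not s-gonal.
Hits: s ∈ {6, 10} → 2.

2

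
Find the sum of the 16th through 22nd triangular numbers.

1344

Σ i(i+1)/2 = (Σi² + Σi) / 2 over i = 16..22.
Σi = 253 − 120 = 133 and Σi² = 3795 − 1240 = 2555.
(1·2555 + 1·133) / 2 = 2688/2 = 1344.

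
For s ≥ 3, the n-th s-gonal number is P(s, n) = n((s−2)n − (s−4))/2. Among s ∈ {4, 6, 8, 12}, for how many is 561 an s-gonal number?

s = 4: P(4, 23) = 529 and P(4, 24) = 576; 561 is not s-gonal.
s = 6: P(6, 17) = 561. ✓
s = 8: P(8, 14) = 560 and P(8, 15) = 645; 561 is not s-gonal.
s = 12: P(12, 11) = 561. ✓
Hits: s ∈ {6, 12} → 2.

2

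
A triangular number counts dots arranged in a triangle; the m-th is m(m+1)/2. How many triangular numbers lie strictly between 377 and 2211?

The n-th triangular number is n(n+1)/2.
Smallest index with value > 377: n = 27 (giving 378).
Largest index with value < 2211: n = 65 (giving 2145).
Indices 27 through 65: 39 terms.

39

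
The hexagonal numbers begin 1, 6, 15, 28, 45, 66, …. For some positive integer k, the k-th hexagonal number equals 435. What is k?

15

Set n(2n−1) = 435, giving 2n² − n − 435 = 0.
The discriminant is 1 + 8·435 = 3481, and √3481 = 59.
So n = (1 + 59) / 4 = 60/4 = 15.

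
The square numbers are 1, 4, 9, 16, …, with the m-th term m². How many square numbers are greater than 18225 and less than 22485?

14

The n-th square number is n².
Smallest index with value > 18225: n = 136 (giving 18496).
Largest index with value < 22485: n = 149 (giving 22201).
Indices 136 through 149: 14 terms.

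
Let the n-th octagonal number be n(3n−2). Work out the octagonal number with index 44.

The 44th octagonal number is n(3n−2) with n = 44.
44·(3·44 − 2) = 44·130 = 5720.

5720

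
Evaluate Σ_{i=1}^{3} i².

14

Σ_{i=1}^{3} i² = 3·4·7/6 = 14.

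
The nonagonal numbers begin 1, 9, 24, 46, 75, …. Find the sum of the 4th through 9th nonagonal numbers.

Σ i(7i−5)/2 = (7Σi² − 5Σi) / 2 over i = 4..9.
Σi = 45 − 6 = 39 and Σi² = 285 − 14 = 271.
(7·271 − 5·39) / 2 = 1702/2 = 851.

851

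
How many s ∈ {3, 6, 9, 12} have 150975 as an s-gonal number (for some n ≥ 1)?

s = 3: P(3, 549) = 150975. ✓
s = 6: P(6, 275) = 150975. ✓
s = 9: P(9, 208) = 150904 and P(9, 209) = 152361; 150975 is not s-gonal.
s = 12: P(12, 174) = 150684 and P(12, 175) = 152425; 150975 is not s-gonal.
Hits: s ∈ {3, 6} → 2.

2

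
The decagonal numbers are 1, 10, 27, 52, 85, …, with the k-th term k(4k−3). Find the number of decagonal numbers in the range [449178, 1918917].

The n-th decagonal number is n(4n−3).
Smallest index with value ≥ 449178: n = 336 (giving 450576).
Largest index with value ≤ 1918917: n = 693 (giving 1918917).
Indices 336 through 693: 358 terms.

358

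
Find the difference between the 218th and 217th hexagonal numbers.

Consecutive hexagonal numbers differ by 4n − 3: here 4·218 − 3 = 869.

869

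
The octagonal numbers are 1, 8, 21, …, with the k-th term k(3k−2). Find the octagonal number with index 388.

450856

The 388th octagonal number is n(3n−2) with n = 388.
388·(3·388 − 2) = 388·1162 = 450856.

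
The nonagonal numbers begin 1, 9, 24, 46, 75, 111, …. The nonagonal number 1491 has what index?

Set n(7n−5)/2 = 1491, giving 7n² − 5n − 2982 = 0.
The discriminant is 25 + 56·1491 = 83521, and √83521 = 289.
So n = (5 + 289) / 14 = 294/14 = 21.
Check: 21·(7·21 − 5)/2 = 1491. ✓

21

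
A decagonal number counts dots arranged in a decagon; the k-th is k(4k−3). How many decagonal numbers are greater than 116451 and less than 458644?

167

The n-th decagonal number is n(4n−3).
Smallest index with value > 116451: n = 172 (giving 117820).
Largest index with value < 458644: n = 338 (giving 455962).
Indices 172 through 338: 167 terms.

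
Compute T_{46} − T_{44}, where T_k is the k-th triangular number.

46·47/2 = 1081 and 44·45/2 = 990.
Difference: 1081 − 990 = 91.

91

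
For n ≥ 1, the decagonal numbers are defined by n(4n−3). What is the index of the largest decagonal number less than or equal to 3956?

31

Solve n(4n−3) ≤ 3956 for integer n.
n = 31 gives 3751 ≤ 3956, while n = 32 gives 4000 > 3956; so the answer is index 31.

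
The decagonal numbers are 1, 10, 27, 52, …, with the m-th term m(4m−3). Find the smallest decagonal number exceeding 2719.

Solve n(4n−3) > 2719 for integer n.
The largest n with value ≤ 2719 is 26 (since 2626 ≤ 2719 < 2835), so the first above is n = 27, value 2835.

2835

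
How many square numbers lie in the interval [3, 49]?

6

The n-th square number is n².
Smallest index with value ≥ 3: n = 2 (giving 4).
Largest index with value ≤ 49: n = 7 (giving 49).
Indices 2 through 7: 6 terms.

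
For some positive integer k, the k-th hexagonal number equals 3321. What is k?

Set n(2n−1) = 3321, giving 2n² − n − 3321 = 0.
So n = (1 + 163) / 4 = 164/4 = 41.
Check: 41·(2·41 − 1) = 3321. ✓

41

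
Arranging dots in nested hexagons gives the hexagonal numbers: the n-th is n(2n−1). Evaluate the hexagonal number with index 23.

1035

The 23rd hexagonal number is n(2n−1) with n = 23.
23·(2·23 − 1) = 23·45 = 1035.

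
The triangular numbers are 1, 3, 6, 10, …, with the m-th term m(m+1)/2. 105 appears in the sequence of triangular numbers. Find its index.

14

Set n(n+1)/2 = 105, giving n² + n − 210 = 0.
The discriminant is 1 + 8·105 = 841, and √841 = 29.
So n = (-1 + 29) / 2 = 28/2 = 14.
Check: 14·15/2 = 105. ✓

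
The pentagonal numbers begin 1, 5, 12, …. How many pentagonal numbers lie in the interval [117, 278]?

The n-th pentagonal number is n(3n−1)/2.
Smallest index with value ≥ 117: n = 9 (giving 117).
Largest index with value ≤ 278: n = 13 (giving 247).
Indices 9 through 13: 5 terms.

5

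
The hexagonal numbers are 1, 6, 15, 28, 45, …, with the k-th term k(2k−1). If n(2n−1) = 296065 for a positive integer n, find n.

385

Set n(2n−1) = 296065, giving 2n² − n − 296065 = 0.
So n = (1 + 1539) / 4 = 1540/4 = 385.
Check: 385·(2·385 − 1) = 296065. ✓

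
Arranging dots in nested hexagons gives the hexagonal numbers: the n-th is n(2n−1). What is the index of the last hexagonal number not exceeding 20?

Solve n(2n−1) ≤ 20 for integer n.
n = 3 gives 15 ≤ 20, while n = 4 gives 28 > 20; so the answer is index 3.

3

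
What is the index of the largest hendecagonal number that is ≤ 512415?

Solve n(9n−7)/2 ≤ 512415 for integer n.
n = 337 gives 509881 ≤ 512415, while n = 338 gives 512915 > 512415; so the answer is index 337.

337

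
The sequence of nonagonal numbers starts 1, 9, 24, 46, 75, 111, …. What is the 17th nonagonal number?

969

The 17th nonagonal number is n(7n−5)/2 with n = 17.
17·(7·17 − 5)/2 = 17·114/2 = 17·57 = 969.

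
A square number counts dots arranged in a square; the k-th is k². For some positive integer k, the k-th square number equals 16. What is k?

4

We need n² = 16, so n = √16 = 4.
Check: 4² = 16. ✓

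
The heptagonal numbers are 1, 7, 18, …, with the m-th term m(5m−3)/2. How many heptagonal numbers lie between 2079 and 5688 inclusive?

19

The n-th heptagonal number is n(5n−3)/2.
Smallest index with value ≥ 2079: n = 30 (giving 2205).
Largest index with value ≤ 5688: n = 48 (giving 5688).
Indices 30 through 48: 19 terms.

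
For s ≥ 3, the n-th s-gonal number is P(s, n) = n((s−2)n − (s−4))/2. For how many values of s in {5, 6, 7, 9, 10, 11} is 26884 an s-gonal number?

2

s = 5: P(5, 134) = 26867 and P(5, 135) = 27270; 26884 is not s-gonal.
s = 6: P(6, 116) = 26796 and P(6, 117) = 27261; 26884 is not s-gonal.
s = 7: P(7, 104) = 26884. ✓
s = 9: P(9, 88) = 26884. ✓
s = 10: P(10, 82) = 26650 and P(10, 83) = 27307; 26884 is not s-gonal.
s = 11: P(11, 77) = 26411 and P(11, 78) = 27105; 26884 is not s-gonal.
Hits: s ∈ {7, 9} → 2.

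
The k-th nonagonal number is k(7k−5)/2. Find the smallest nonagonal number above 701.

Solve n(7n−5)/2 > 701 for integer n.
The largest n with value ≤ 701 is 14 (since 651 ≤ 701 < 750), so the first above is n = 15, value 750.

750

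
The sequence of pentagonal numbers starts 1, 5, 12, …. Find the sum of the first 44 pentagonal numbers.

43560

Σ i(3i−1)/2 = (3Σi² − Σi) / 2 over i = 1..44.
Σi = 990 and Σi² = 29370.
(3·29370 − 1·990) / 2 = 87120/2 = 43560.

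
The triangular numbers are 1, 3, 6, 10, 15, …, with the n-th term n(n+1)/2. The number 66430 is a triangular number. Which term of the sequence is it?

364

Set n(n+1)/2 = 66430, giving n² + n − 132860 = 0.
So n = (-1 + 729) / 2 = 728/2 = 364.
Check: 364·365/2 = 66430. ✓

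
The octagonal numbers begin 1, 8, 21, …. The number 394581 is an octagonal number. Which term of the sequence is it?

Set n(3n−2) = 394581, giving 3n² − 2n − 394581 = 0.
The discriminant is 4 + 12·394581 = 4734976, and √4734976 = 2176.
So n = (2 + 2176) / 6 = 2178/6 = 363.
Check: 363·(3·363 − 2) = 394581. ✓

363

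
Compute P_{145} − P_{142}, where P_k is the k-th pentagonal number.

145·(3·145 − 1)/2 = 31465 and 142·(3·142 − 1)/2 = 30175.
Difference: 31465 − 30175 = 1290.

1290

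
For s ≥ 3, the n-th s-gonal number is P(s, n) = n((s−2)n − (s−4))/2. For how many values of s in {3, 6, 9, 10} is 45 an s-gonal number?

s = 3: P(3, 9) = 45. ✓
s = 6: P(6, 5) = 45. ✓
s = 9: P(9, 3) = 24 and P(9, 4) = 46; 45 is not s-gonal.
s = 10: P(10, 3) = 27 and P(10, 4) = 52; 45 is not s-gonal.
Hits: s ∈ {3, 6} → 2.

2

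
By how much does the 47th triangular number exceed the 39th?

47·48/2 = 1128 and 39·40/2 = 780.
Difference: 1128 − 780 = 348.

348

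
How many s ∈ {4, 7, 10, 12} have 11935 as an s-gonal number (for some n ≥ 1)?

1

s = 4: P(4, 109) = 11881 and P(4, 110) = 12100; 11935 is not s-gonal.
s = 7: P(7, 69) = 11799 and P(7, 70) = 12145; 11935 is not s-gonal.
s = 10: P(10, 55) = 11935. ✓
s = 12: P(12, 49) = 11809 and P(12, 50) = 12300; 11935 is not s-gonal.
Hits: s ∈ {10} → 1.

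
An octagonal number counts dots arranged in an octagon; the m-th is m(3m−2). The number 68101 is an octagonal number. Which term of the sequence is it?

151

Set n(3n−2) = 68101, giving 3n² − 2n − 68101 = 0.
The discriminant is 4 + 12·68101 = 817216, and √817216 = 904.
So n = (2 + 904) / 6 = 906/6 = 151.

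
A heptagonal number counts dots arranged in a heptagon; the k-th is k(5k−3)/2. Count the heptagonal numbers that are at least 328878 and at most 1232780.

The n-th heptagonal number is n(5n−3)/2.
Smallest index with value ≥ 328878: n = 363 (giving 328878).
Largest index with value ≤ 1232780: n = 702 (giving 1230957).
Indices 363 through 702: 340 terms.

340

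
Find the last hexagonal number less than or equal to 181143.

Solve n(2n−1) ≤ 181143 for integer n.
n = 301 gives 180901 ≤ 181143, while n = 302 gives 182106 > 181143; so the answer is 180901.

180901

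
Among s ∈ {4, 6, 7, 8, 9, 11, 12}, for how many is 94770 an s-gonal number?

1

s = 4: P(4, 307) = 94249 and P(4, 308) = 94864; 94770 is not s-gonal.
s = 6: P(6, 217) = 93961 and P(6, 218) = 94830; 94770 is not s-gonal.
s = 7: P(7, 195) = 94770. ✓
s = 8: P(8, 178) = 94696 and P(8, 179) = 95765; 94770 is not s-gonal.
s = 9: P(9, 164) = 93726 and P(9, 165) = 94875; 94770 is not s-gonal.
s = 11: P(11, 145) = 94105 and P(11, 146) = 95411; 94770 is not s-gonal.
s = 12: P(12, 138) = 94668 and P(12, 139) = 96049; 94770 is not s-gonal.
Hits: s ∈ {7} → 1.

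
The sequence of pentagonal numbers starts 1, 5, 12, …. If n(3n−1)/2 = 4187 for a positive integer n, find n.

Set n(3n−1)/2 = 4187, giving 3n² − n − 8374 = 0.
The discriminant is 1 + 24·4187 = 100489, and √100489 = 317.
So n = (1 + 317) / 6 = 318/6 = 53.

53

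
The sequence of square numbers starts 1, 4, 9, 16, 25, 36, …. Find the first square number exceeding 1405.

Solve n² > 1405 for integer n.
The largest n with value ≤ 1405 is 37 (since 1369 ≤ 1405 < 1444), so the first above is n = 38, value 1444.

1444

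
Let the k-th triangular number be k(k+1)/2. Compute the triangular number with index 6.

21

The 6th triangular number is n(n+1)/2 with n = 6.
6·7/2 = 42/2 = 21.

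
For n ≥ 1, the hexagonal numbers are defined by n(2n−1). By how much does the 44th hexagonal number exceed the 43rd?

173

Consecutive hexagonal numbers differ by 4n − 3: here 4·44 − 3 = 173.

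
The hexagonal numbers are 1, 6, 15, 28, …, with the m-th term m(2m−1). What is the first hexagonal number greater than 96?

Solve n(2n−1) > 96 for integer n.
The largest n with value ≤ 96 is 7 (since 91 ≤ 96 < 120), so the first above is n = 8, value 120.

120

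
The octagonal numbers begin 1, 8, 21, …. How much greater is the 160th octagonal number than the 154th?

5640

160·(3·160 − 2) = 76480 and 154·(3·154 − 2) = 70840.
Difference: 76480 − 70840 = 5640.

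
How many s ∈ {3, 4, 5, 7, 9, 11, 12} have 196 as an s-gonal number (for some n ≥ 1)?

2

s = 3: P(3, 19) = 190 and P(3, 20) = 210; 196 is not s-gonal.
s = 4: P(4, 14) = 196. ✓
s = 5: P(5, 11) = 176 and P(5, 12) = 210; 196 is not s-gonal.
s = 7: P(7, 9) = 189 and P(7, 10) = 235; 196 is not s-gonal.
s = 9: P(9, 7) = 154 and P(9, 8) = 204; 196 is not s-gonal.
s = 11: P(11, 7) = 196. ✓
s = 12: P(12, 6) = 156 and P(12, 7) = 217; 196 is not s-gonal.
Hits: s ∈ {4, 11} → 2.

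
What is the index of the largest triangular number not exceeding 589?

33

Solve n(n+1)/2 ≤ 589 for integer n.
n = 33 gives 561 ≤ 589, while n = 34 gives 595 > 589; so the answer is index 33.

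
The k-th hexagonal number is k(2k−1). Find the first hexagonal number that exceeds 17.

28

Solve n(2n−1) > 17 for integer n.
The largest n with value ≤ 17 is 3 (since 15 ≤ 17 < 28), so the first above is n = 4, value 28.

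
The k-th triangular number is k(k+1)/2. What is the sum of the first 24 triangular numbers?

2600

Σ i(i+1)/2 = (Σi² + Σi) / 2 over i = 1..24.
Σi = 300 and Σi² = 4900.
(1·4900 + 1·300) / 2 = 5200/2 = 2600.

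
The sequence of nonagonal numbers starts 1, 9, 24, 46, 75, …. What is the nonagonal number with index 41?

5781

The 41st nonagonal number is n(7n−5)/2 with n = 41.
41·(7·41 − 5)/2 = 41·282/2 = 41·141 = 5781.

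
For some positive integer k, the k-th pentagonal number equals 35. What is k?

5

Set n(3n−1)/2 = 35, giving 3n² − n − 70 = 0.
The discriminant is 1 + 24·35 = 841, and √841 = 29.
So n = (1 + 29) / 6 = 30/6 = 5.
Check: 5·(3·5 − 1)/2 = 35. ✓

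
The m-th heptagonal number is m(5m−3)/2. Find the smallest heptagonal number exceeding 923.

970

Solve n(5n−3)/2 > 923 for integer n.
The largest n with value ≤ 923 is 19 (since 874 ≤ 923 < 970), so the first above is n = 20, value 970.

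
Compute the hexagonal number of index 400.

The 400th hexagonal number is n(2n−1) with n = 400.
400·(2·400 − 1) = 400·799 = 319600.

319600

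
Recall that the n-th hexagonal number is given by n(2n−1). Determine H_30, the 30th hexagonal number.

1770

The 30th hexagonal number is n(2n−1) with n = 30.
30·(2·30 − 1) = 30·59 = 1770.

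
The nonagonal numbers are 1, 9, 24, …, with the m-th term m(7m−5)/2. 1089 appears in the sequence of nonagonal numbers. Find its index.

18

Set n(7n−5)/2 = 1089, giving 7n² − 5n − 2178 = 0.
The discriminant is 25 + 56·1089 = 61009, and √61009 = 247.
So n = (5 + 247) / 14 = 252/14 = 18.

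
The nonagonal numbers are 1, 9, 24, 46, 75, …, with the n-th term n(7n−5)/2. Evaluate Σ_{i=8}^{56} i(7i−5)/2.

205996

Σ i(7i−5)/2 = (7Σi² − 5Σi) / 2 over i = 8..56.
Σi = 1596 − 28 = 1568 and Σi² = 60116 − 140 = 59976.
(7·59976 − 5·1568) / 2 = 411992/2 = 205996.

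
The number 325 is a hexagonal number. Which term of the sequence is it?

13

Set n(2n−1) = 325, giving 2n² − n − 325 = 0.
The discriminant is 1 + 8·325 = 2601, and √2601 = 51.
So n = (1 + 51) / 4 = 52/4 = 13.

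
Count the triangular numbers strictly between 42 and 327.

17

The n-th triangular number is n(n+1)/2.
Smallest index with value > 42: n = 9 (giving 45).
Largest index with value < 327: n = 25 (giving 325).
Indices 9 through 25: 17 terms.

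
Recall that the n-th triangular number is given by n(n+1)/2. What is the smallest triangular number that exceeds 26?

28

Solve n(n+1)/2 > 26 for integer n.
The largest n with value ≤ 26 is 6 (since 21 ≤ 26 < 28), so the first above is n = 7, value 28.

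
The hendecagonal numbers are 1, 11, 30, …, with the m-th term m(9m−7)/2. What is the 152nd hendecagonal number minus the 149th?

152·(9·152 − 7)/2 = 103436 and 149·(9·149 − 7)/2 = 99383.
Difference: 103436 − 99383 = 4053.

4053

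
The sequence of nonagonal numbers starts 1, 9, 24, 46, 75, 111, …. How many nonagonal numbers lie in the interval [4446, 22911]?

46

The n-th nonagonal number is n(7n−5)/2.
Smallest index with value ≥ 4446: n = 36 (giving 4446).
Largest index with value ≤ 22911: n = 81 (giving 22761).
Indices 36 through 81: 46 terms.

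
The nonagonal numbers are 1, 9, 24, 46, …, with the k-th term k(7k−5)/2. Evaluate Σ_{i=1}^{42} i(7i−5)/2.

Σ i(7i−5)/2 = (7Σi² − 5Σi) / 2 over i = 1..42.
Σi = 903 and Σi² = 25585.
(7·25585 − 5·903) / 2 = 174580/2 = 87290.

87290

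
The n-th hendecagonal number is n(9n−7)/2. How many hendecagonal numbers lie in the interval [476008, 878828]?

117

The n-th hendecagonal number is n(9n−7)/2.
Smallest index with value ≥ 476008: n = 326 (giving 477101).
Largest index with value ≤ 878828: n = 442 (giving 877591).
Indices 326 through 442: 117 terms.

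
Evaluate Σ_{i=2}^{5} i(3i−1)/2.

74

Σ i(3i−1)/2 = (3Σi² − Σi) / 2 over i = 2..5.
Σi = 15 − 1 = 14 and Σi² = 55 − 1 = 54.
(3·54 − 1·14) / 2 = 148/2 = 74.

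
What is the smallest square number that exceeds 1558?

Solve n² > 1558 for integer n.
The largest n with value ≤ 1558 is 39 (since 1521 ≤ 1558 < 1600), so the first above is n = 40, value 1600.

1600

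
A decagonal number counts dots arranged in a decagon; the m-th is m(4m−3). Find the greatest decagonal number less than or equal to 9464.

Solve n(4n−3) ≤ 9464 for integer n.
n = 49 gives 9457 ≤ 9464, while n = 50 gives 9850 > 9464; so the answer is 9457.

9457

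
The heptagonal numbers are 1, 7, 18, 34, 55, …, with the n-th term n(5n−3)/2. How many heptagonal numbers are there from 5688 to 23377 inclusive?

The n-th heptagonal number is n(5n−3)/2.
Smallest index with value ≥ 5688: n = 48 (giving 5688).
Largest index with value ≤ 23377: n = 97 (giving 23377).
Indices 48 through 97: 50 terms.

50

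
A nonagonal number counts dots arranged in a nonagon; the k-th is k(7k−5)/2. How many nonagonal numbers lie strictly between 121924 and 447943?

The n-th nonagonal number is n(7n−5)/2.
Smallest index with value > 121924: n = 188 (giving 123234).
Largest index with value < 447943: n = 358 (giving 447679).
Indices 188 through 358: 171 terms.

171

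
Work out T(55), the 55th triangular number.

1540

The 55th triangular number is n(n+1)/2 with n = 55.
55·56/2 = 3080/2 = 1540.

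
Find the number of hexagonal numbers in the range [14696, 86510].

123

The n-th hexagonal number is n(2n−1).
Smallest index with value ≥ 14696: n = 86 (giving 14706).
Largest index with value ≤ 86510: n = 208 (giving 86320).
Indices 86 through 208: 123 terms.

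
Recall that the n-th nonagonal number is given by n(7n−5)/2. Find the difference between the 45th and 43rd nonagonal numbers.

45·(7·45 − 5)/2 = 6975 and 43·(7·43 − 5)/2 = 6364.
Difference: 6975 − 6364 = 611.

611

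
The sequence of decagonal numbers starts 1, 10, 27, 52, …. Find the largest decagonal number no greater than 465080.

Solve n(4n−3) ≤ 465080 for integer n.
n = 341 gives 464101 ≤ 465080, while n = 342 gives 466830 > 465080; so the answer is 464101.

464101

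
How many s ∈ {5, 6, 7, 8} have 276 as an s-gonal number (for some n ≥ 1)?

s = 5: P(5, 13) = 247 and P(5, 14) = 287; 276 is not s-gonal.
s = 6: P(6, 12) = 276. ✓
s = 7: P(7, 10) = 235 and P(7, 11) = 286; 276 is not s-gonal.
s = 8: P(8, 9) = 225 and P(8, 10) = 280; 276 is not s-gonal.
Hits: s ∈ {6} → 1.

1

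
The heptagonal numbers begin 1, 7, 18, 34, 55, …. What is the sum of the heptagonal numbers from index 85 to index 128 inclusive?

Σ i(5i−3)/2 = (5Σi² − 3Σi) / 2 over i = 85..128.
Σi = 8256 − 3570 = 4686 and Σi² = 707264 − 201110 = 506154.
(5·506154 − 3·4686) / 2 = 2516712/2 = 1258356.

1258356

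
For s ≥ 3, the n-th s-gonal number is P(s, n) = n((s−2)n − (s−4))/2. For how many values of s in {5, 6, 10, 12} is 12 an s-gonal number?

s = 5: P(5, 3) = 12. ✓
s = 6: P(6, 2) = 6 and P(6, 3) = 15; 12 is not s-gonal.
s = 10: P(10, 2) = 10 and P(10, 3) = 27; 12 is not s-gonal.
s = 12: P(12, 2) = 12. ✓
Hits: s ∈ {5, 12} → 2.

2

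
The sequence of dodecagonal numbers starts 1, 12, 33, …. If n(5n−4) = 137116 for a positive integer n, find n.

166

Set n(5n−4) = 137116, giving 5n² − 4n − 137116 = 0.
The discriminant is 16 + 20·137116 = 2742336, and √2742336 = 1656.
So n = (4 + 1656) / 10 = 1660/10 = 166.
Check: 166·(5·166 − 4) = 137116. ✓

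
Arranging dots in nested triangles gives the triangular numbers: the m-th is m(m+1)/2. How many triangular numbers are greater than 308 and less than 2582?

47

The n-th triangular number is n(n+1)/2.
Smallest index with value > 308: n = 25 (giving 325).
Largest index with value < 2582: n = 71 (giving 2556).
Indices 25 through 71: 47 terms.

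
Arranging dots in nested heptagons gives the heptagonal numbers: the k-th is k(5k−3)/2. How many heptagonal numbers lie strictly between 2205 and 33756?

The n-th heptagonal number is n(5n−3)/2.
Smallest index with value > 2205: n = 31 (giving 2356).
Largest index with value < 33756: n = 116 (giving 33466).
Indices 31 through 116: 86 terms.

86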